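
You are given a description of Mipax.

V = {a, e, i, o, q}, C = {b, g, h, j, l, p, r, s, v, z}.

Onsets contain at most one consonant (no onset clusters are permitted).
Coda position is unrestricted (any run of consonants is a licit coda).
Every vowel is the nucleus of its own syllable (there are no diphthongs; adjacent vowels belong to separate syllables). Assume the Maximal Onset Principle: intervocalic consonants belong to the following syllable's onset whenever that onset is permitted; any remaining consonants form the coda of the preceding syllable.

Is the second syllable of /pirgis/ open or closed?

The vowels are i, i — 2 nuclei, so 2 syllables.
Between /i/ (V1) and /i/ (V2): /rg/; trying suffixes from longest down, /g/ is the first permitted one, so coda /r/ | onset /g/.
Putting it together: pir.gis.
Syllable 2 is /gis/ with coda /s/, so it is closed.

closed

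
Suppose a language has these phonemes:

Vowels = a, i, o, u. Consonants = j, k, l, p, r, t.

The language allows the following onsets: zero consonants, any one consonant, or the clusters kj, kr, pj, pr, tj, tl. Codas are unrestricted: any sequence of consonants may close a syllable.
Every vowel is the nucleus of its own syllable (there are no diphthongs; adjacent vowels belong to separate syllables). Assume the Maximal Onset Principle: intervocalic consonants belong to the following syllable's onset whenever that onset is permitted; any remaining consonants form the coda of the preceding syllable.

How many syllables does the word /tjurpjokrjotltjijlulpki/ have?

6

Vowels present: u, o, o, i, u, i; each is a nucleus, giving 6 syllables.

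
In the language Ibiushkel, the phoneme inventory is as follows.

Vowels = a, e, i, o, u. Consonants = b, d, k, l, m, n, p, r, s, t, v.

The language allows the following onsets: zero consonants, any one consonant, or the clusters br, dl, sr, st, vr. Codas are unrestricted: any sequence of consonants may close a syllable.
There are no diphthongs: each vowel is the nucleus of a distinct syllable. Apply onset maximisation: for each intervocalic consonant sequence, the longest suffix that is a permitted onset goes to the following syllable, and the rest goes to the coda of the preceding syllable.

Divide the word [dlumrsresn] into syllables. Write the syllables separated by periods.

dlumr.sresn

The vowels are u, e — 2 nuclei, so 2 syllables.
σ1/σ2 boundary: /mrsr/ splits as /mr/ + /sr/ (/sr/ is the longest suffix that is a licit onset).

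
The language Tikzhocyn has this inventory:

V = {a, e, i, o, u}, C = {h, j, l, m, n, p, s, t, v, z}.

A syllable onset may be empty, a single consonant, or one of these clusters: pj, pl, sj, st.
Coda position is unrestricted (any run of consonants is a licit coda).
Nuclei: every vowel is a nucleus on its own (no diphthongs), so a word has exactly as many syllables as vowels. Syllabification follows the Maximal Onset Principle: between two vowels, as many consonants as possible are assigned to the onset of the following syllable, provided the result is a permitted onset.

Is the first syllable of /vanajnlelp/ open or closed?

open

Nuclei (vowels): a, a, e → 3 syllables.
/a…a/ gap (V1→V2): /n/ is a single consonant, so it becomes the next onset.
/a…e/ gap (V2→V3): /jnl/; trying suffixes from longest down, /l/ is the first permitted one, so coda /jn/ | onset /l/.
So the parse is va.najn.lelp.
Syllable 1 is /va/; it ends in its nucleus with no coda, so it is open.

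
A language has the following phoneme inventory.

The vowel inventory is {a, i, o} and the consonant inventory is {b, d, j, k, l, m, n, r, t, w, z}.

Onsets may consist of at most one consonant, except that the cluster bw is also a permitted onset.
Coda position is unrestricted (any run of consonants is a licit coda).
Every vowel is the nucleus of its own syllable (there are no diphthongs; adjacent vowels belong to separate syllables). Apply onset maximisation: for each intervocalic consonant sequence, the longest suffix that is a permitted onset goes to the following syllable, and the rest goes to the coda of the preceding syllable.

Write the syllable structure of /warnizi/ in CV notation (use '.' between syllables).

The vowels are a, i, i — 3 nuclei, so 3 syllables.
σ1/σ2 boundary: /rn/ splits as /r/ + /n/ (/n/ is the longest suffix that is a licit onset).
σ2/σ3 boundary: /z/ is a single consonant, so it becomes the next onset.
So the parse is war.ni.zi.
Mapping each syllable to C/V: /war/ → CVC, /ni/ → CV, /zi/ → CV.

CVC.CV.CV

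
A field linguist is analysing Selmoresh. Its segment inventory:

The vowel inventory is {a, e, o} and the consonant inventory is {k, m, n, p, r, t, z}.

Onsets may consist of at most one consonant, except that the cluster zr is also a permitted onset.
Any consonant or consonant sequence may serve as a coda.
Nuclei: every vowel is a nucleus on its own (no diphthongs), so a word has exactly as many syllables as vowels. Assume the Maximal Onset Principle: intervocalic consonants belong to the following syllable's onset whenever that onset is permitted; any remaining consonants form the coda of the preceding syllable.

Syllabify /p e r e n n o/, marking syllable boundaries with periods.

The vowels are e, e, o — 3 nuclei, so 3 syllables.
/e…e/ gap (V1→V2): /r/ is a single consonant, so it becomes the next onset.
/e…o/ gap (V2→V3): /nn/ — longest licit onset from the right is /n/, leaving /n/ as coda.

pe.ren.no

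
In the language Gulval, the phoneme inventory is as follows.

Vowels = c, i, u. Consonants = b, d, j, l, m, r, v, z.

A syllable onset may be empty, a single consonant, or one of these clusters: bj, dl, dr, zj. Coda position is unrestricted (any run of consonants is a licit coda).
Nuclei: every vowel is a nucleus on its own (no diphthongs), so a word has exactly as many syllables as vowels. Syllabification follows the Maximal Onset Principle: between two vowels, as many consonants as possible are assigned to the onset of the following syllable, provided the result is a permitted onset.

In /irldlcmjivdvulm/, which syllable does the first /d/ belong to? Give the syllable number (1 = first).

2

Vowels present: i, c, i, u; each is a nucleus, giving 4 syllables.
V1 /i/ – V2 /c/: /rldl/; trying suffixes from longest down, /dl/ is the first permitted one, so coda /rl/ | onset /dl/.
V2 /c/ – V3 /i/: /mj/; trying suffixes from longest down, /j/ is the first permitted one, so coda /m/ | onset /j/.
V3 /i/ – V4 /u/: /vdv/; trying suffixes from longest down, /v/ is the first permitted one, so coda /vd/ | onset /v/.
Putting it together: irl.dlcm.jivd.vulm.
The first /d/ is in the onset of syllable 2 (/dlcm/).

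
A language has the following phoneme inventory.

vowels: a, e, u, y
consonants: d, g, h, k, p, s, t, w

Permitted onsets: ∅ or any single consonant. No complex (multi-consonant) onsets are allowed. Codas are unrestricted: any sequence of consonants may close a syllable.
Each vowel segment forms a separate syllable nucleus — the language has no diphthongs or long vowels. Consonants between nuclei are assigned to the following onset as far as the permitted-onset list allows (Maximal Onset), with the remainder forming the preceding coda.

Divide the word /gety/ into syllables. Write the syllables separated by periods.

ge.ty

Nuclei (vowels): e, y → 2 syllables.
V1 /e/ – V2 /y/: /t/ is a single consonant, so it becomes the next onset.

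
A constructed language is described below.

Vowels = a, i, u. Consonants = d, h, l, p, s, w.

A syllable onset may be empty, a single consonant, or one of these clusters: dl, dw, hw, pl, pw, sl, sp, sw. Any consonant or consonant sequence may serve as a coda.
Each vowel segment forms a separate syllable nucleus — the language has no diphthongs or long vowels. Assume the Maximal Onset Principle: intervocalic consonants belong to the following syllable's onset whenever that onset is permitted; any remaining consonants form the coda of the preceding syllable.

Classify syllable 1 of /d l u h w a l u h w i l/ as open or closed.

open

Nuclei (vowels): u, a, u, i → 4 syllables.
V1 /u/ – V2 /a/: /hw/ — entire cluster is a permitted onset → onset /hw/, coda ∅.
V2 /a/ – V3 /u/: just /l/ — single C goes to the following onset.
V3 /u/ – V4 /i/: cluster /hw/ — /hw/ is itself a permitted onset, so the whole cluster goes right; preceding coda = ∅.
So the parse is dlu.hwa.lu.hwil.
Syllable 1 is /dlu/; it ends in its nucleus with no coda, so it is open.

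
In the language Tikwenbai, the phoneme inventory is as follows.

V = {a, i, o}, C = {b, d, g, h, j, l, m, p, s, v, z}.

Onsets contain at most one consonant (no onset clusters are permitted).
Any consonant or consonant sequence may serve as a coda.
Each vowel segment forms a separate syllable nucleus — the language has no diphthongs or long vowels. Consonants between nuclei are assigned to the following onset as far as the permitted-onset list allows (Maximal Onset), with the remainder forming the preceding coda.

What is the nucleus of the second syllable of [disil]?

i

Vowels present: i, i; each is a nucleus, giving 2 syllables.
The second nucleus (vowel 2 from the left) is /i/.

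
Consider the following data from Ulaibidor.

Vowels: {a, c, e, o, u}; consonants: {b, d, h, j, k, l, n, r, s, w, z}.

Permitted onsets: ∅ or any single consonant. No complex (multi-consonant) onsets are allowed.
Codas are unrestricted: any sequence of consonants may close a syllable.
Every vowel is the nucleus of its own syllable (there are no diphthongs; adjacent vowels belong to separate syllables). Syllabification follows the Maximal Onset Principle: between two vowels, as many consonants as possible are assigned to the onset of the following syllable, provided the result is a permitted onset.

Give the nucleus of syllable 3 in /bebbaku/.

Nuclei (vowels): e, a, u → 3 syllables.
The third nucleus (vowel 3 from the left) is /u/.

u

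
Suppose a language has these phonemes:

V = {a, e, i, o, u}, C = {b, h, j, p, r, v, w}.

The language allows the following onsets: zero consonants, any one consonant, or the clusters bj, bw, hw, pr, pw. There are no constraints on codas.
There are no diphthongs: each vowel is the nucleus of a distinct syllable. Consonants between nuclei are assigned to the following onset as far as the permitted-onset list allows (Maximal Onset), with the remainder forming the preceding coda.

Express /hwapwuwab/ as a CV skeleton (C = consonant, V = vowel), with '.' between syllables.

Vowels present: a, u, a; each is a nucleus, giving 3 syllables.
Between /a/ (V1) and /u/ (V2): /pw/ is a licit onset in full, so it all attaches to the next syllable.
Between /u/ (V2) and /a/ (V3): /w/ is a single consonant, so it becomes the next onset.
Result: hwa.pwu.wab.
Mapping each syllable to C/V: /hwa/ → CCV, /pwu/ → CCV, /wab/ → CVC.

CCV.CCV.CVC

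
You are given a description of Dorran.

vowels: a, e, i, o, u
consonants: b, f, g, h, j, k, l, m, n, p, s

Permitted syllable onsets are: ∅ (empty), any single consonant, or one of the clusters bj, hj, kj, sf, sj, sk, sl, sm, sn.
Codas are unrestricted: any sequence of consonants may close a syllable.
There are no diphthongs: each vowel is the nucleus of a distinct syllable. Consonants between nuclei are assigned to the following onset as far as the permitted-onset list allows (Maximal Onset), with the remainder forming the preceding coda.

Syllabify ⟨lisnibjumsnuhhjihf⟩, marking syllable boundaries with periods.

li.sni.bjum.snuh.hjihf

The vowels are i, i, u, u, i — 5 nuclei, so 5 syllables.
/i…i/ gap (V1→V2): /sn/ — entire cluster is a permitted onset → onset /sn/, coda ∅.
/i…u/ gap (V2→V3): /bj/ is a licit onset in full, so it all attaches to the next syllable.
/u…u/ gap (V3→V4): cluster /msn/ — the longest permitted-onset suffix is /sn/; onset = /sn/, preceding coda = /m/.
/u…i/ gap (V4→V5): /hhj/; trying suffixes from longest down, /hj/ is the first permitted one, so coda /h/ | onset /hj/.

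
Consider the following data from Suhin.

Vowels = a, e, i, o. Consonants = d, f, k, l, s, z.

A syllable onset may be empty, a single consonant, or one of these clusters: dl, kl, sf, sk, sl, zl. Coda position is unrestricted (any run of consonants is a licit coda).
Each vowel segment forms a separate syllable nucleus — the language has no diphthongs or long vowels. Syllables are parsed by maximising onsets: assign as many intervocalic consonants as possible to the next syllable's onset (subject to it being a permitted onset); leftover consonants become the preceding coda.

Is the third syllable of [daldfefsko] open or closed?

The vowels are a, e, o — 3 nuclei, so 3 syllables.
Between /a/ (V1) and /e/ (V2): /ldf/ splits as /ld/ + /f/ (/f/ is the longest suffix that is a licit onset).
Between /e/ (V2) and /o/ (V3): cluster /fsk/ — the longest permitted-onset suffix is /sk/; onset = /sk/, preceding coda = /f/.
So the parse is dald.fef.sko.
Syllable 3 is /sko/; it ends in its nucleus with no coda, so it is open.

open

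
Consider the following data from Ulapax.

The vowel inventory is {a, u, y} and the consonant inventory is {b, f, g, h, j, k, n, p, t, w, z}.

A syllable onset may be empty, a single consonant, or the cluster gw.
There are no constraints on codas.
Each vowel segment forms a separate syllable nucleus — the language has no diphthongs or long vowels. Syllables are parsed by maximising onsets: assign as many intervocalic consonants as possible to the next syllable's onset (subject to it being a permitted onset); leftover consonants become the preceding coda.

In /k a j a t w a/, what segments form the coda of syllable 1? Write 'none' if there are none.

none

Nuclei (vowels): a, a, a → 3 syllables.
/a…a/ gap (V1→V2): just /j/ — single C goes to the following onset.
/a…a/ gap (V2→V3): /tw/ splits as /t/ + /w/ (/w/ is the longest suffix that is a licit onset).
Syllabification: ka.jat.wa.
Syllable 1 is /ka/: onset /k/, nucleus /a/, coda ∅.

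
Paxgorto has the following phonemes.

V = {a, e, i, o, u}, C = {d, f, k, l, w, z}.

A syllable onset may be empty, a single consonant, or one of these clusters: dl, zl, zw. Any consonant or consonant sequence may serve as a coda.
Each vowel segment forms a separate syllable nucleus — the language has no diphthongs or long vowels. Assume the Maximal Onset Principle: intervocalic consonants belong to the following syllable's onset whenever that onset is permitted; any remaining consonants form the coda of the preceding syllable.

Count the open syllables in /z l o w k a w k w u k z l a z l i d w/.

1

The vowels are o, a, u, a, i — 5 nuclei, so 5 syllables.
σ1/σ2 boundary: /wk/; trying suffixes from longest down, /k/ is the first permitted one, so coda /w/ | onset /k/.
σ2/σ3 boundary: /wkw/ — longest licit onset from the right is /w/, leaving /wk/ as coda.
σ3/σ4 boundary: /kzl/ splits as /k/ + /zl/ (/zl/ is the longest suffix that is a licit onset).
σ4/σ5 boundary: cluster /zl/ — /zl/ is itself a permitted onset, so the whole cluster goes right; preceding coda = ∅.
Result: zlow.kawk.wuk.zla.zlidw.
Classifying each syllable: /zlow/ (closed), /kawk/ (closed), /wuk/ (closed), /zla/ (open), /zlidw/ (closed).
Open syllables: 1.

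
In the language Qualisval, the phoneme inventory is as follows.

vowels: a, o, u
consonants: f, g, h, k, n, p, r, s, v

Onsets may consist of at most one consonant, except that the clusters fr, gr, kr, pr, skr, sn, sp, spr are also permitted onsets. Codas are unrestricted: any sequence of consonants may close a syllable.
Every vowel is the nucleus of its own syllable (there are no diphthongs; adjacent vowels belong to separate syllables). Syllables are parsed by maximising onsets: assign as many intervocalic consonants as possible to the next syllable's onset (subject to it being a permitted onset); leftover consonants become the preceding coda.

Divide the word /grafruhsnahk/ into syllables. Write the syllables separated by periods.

Vowels present: a, u, a; each is a nucleus, giving 3 syllables.
Between /a/ (V1) and /u/ (V2): /fr/ is a licit onset in full, so it all attaches to the next syllable.
Between /u/ (V2) and /a/ (V3): /hsn/; trying suffixes from longest down, /sn/ is the first permitted one, so coda /h/ | onset /sn/.

gra.fruh.snahk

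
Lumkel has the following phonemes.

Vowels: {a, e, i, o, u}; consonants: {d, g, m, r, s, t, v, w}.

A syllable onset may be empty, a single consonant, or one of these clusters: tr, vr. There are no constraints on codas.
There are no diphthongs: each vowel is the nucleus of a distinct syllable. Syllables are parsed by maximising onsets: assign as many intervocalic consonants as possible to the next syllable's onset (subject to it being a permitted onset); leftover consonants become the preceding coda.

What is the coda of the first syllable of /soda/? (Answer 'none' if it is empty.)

none

Nuclei (vowels): o, a → 2 syllables.
Between /o/ (V1) and /a/ (V2): /d/ → onset of the next syllable (single consonants are always licit onsets).
So the parse is so.da.
Syllable 1 is /so/: onset /s/, nucleus /o/, coda ∅.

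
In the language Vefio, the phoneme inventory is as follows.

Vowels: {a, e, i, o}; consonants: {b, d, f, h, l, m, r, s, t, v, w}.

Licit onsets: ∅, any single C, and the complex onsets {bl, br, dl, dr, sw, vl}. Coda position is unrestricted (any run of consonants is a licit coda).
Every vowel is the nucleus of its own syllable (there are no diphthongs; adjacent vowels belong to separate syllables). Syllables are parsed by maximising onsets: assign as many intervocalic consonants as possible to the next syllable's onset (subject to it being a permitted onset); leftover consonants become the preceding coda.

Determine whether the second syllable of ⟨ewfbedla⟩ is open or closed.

open

Vowels present: e, e, a; each is a nucleus, giving 3 syllables.
σ1/σ2 boundary: /wfb/; trying suffixes from longest down, /b/ is the first permitted one, so coda /wf/ | onset /b/.
σ2/σ3 boundary: /dl/ — entire cluster is a permitted onset → onset /dl/, coda ∅.
Putting it together: ewf.be.dla.
Syllable 2 is /be/; it ends in its nucleus with no coda, so it is open.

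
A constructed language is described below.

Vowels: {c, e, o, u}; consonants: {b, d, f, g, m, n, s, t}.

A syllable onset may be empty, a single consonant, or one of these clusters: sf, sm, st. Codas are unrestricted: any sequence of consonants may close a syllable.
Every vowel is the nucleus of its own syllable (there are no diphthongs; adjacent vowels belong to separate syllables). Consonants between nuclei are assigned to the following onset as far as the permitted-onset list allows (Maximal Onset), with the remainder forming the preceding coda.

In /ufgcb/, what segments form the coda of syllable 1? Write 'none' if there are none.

f

Nuclei (vowels): u, c → 2 syllables.
Between /u/ (V1) and /c/ (V2): /fg/; trying suffixes from longest down, /g/ is the first permitted one, so coda /f/ | onset /g/.
Result: uf.gcb.
Syllable 1 is /uf/: onset ∅, nucleus /u/, coda /f/.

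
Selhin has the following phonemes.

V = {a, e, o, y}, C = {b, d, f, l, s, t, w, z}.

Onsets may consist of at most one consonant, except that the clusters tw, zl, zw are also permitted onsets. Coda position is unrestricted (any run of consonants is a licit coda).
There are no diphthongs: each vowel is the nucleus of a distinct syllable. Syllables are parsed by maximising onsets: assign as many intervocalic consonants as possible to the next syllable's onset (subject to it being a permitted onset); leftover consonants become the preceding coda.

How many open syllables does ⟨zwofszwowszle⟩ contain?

1

Vowels present: o, o, e; each is a nucleus, giving 3 syllables.
V1 /o/ – V2 /o/: /fszw/ splits as /fs/ + /zw/ (/zw/ is the longest suffix that is a licit onset).
V2 /o/ – V3 /e/: /wszl/ splits as /ws/ + /zl/ (/zl/ is the longest suffix that is a licit onset).
Syllabification: zwofs.zwows.zle.
Classifying each syllable: /zwofs/ (closed), /zwows/ (closed), /zle/ (open).
Open syllables: 1.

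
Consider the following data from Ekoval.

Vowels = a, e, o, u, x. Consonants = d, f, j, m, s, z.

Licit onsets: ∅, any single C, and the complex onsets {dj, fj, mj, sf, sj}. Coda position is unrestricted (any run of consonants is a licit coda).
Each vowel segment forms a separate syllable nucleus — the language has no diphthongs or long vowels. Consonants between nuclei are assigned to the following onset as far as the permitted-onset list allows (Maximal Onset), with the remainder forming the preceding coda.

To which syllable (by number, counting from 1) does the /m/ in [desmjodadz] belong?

2

Nuclei (vowels): e, o, a → 3 syllables.
σ1/σ2 boundary: cluster /smj/ — the longest permitted-onset suffix is /mj/; onset = /mj/, preceding coda = /s/.
σ2/σ3 boundary: just /d/ — single C goes to the following onset.
Syllabification: des.mjo.dadz.
The /m/ is in the onset of syllable 2 (/mjo/).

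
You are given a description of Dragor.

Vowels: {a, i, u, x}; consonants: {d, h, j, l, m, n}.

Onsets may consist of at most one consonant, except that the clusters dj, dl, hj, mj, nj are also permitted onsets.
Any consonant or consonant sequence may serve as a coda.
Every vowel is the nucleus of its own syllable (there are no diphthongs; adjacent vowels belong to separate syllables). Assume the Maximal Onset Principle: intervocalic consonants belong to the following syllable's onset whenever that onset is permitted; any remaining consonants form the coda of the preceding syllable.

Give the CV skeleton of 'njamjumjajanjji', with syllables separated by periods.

CCV.CCV.CCV.CVCC.CV

The vowels are a, u, a, a, i — 5 nuclei, so 5 syllables.
/a…u/ gap (V1→V2): /mj/ — entire cluster is a permitted onset → onset /mj/, coda ∅.
/u…a/ gap (V2→V3): cluster /mj/ — /mj/ is itself a permitted onset, so the whole cluster goes right; preceding coda = ∅.
/a…a/ gap (V3→V4): /j/ → onset of the next syllable (single consonants are always licit onsets).
/a…i/ gap (V4→V5): /njj/ splits as /nj/ + /j/ (/j/ is the longest suffix that is a licit onset).
Result: nja.mju.mja.janj.ji.
Mapping each syllable to C/V: /nja/ → CCV, /mju/ → CCV, /mja/ → CCV, /janj/ → CVCC, /ji/ → CV.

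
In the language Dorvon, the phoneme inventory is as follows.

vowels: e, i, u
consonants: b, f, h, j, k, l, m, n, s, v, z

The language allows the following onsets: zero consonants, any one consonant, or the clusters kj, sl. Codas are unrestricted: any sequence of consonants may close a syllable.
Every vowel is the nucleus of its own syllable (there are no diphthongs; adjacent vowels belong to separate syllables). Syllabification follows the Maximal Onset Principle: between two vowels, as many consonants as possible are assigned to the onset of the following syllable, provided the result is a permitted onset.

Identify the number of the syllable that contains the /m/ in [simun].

2

Vowels present: i, u; each is a nucleus, giving 2 syllables.
Between /i/ (V1) and /u/ (V2): just /m/ — single C goes to the following onset.
Putting it together: si.mun.
The /m/ is in the onset of syllable 2 (/mun/).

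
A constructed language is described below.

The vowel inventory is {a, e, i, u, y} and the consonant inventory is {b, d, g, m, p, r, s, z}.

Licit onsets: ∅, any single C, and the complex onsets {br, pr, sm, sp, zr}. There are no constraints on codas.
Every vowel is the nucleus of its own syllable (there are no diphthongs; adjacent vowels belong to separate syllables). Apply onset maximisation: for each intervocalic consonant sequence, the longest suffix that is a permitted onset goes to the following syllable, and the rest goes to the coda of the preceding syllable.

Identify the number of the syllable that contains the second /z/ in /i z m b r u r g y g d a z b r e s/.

4

Vowels present: i, u, y, a, e; each is a nucleus, giving 5 syllables.
σ1/σ2 boundary: cluster /zmbr/ — the longest permitted-onset suffix is /br/; onset = /br/, preceding coda = /zm/.
σ2/σ3 boundary: cluster /rg/ — the longest permitted-onset suffix is /g/; onset = /g/, preceding coda = /r/.
σ3/σ4 boundary: /gd/; trying suffixes from longest down, /d/ is the first permitted one, so coda /g/ | onset /d/.
σ4/σ5 boundary: /zbr/; trying suffixes from longest down, /br/ is the first permitted one, so coda /z/ | onset /br/.
Result: izm.brur.gyg.daz.bres.
The second /z/ is in the coda of syllable 4 (/daz/).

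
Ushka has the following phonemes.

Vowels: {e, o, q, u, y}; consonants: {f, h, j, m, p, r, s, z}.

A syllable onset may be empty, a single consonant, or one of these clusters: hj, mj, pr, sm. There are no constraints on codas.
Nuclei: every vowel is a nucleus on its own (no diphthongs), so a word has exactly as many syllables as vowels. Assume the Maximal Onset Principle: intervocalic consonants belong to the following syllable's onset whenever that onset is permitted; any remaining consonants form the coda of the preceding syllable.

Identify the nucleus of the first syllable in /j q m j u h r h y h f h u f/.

Vowels present: q, u, y, u; each is a nucleus, giving 4 syllables.
The first nucleus (vowel 1 from the left) is /q/.

q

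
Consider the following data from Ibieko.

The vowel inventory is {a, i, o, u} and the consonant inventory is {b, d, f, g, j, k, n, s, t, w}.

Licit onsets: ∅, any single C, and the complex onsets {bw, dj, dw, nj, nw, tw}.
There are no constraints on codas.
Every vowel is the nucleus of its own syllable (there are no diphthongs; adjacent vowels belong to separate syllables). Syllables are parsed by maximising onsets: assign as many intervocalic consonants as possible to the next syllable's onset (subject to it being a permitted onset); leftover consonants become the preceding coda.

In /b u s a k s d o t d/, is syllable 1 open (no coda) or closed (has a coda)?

open

The vowels are u, a, o — 3 nuclei, so 3 syllables.
/u…a/ gap (V1→V2): just /s/ — single C goes to the following onset.
/a…o/ gap (V2→V3): /ksd/ — longest licit onset from the right is /d/, leaving /ks/ as coda.
Syllabification: bu.saks.dotd.
Syllable 1 is /bu/; it ends in its nucleus with no coda, so it is open.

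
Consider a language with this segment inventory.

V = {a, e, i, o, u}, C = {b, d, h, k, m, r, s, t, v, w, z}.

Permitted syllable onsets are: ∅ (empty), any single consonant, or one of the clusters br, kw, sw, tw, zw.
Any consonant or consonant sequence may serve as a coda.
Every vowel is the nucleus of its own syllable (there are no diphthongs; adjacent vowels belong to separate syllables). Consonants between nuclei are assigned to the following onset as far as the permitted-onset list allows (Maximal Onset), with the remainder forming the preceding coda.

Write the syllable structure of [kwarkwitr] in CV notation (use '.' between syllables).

CCVC.CCVCC

Nuclei (vowels): a, i → 2 syllables.
V1 /a/ – V2 /i/: /rkw/ splits as /r/ + /kw/ (/kw/ is the longest suffix that is a licit onset).
Syllabification: kwar.kwitr.
Mapping each syllable to C/V: /kwar/ → CCVC, /kwitr/ → CCVCC.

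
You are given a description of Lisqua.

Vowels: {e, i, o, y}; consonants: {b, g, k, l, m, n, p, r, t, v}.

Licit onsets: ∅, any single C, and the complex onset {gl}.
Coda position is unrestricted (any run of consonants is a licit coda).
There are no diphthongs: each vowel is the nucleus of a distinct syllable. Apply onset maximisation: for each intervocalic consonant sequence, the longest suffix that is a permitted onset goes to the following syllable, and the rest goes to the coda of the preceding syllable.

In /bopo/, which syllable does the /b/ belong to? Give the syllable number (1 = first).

Vowels present: o, o; each is a nucleus, giving 2 syllables.
/o…o/ gap (V1→V2): /p/ is a single consonant, so it becomes the next onset.
Result: bo.po.
The /b/ is in the onset of syllable 1 (/bo/).

1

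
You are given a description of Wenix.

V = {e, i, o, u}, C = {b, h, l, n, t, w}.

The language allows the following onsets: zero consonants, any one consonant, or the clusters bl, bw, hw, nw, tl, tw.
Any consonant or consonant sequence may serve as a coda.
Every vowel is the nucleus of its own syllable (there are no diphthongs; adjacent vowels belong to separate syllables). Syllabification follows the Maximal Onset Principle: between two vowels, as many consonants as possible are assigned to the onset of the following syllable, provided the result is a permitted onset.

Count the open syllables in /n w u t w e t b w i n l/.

1

The vowels are u, e, i — 3 nuclei, so 3 syllables.
Between /u/ (V1) and /e/ (V2): /tw/ — entire cluster is a permitted onset → onset /tw/, coda ∅.
Between /e/ (V2) and /i/ (V3): /tbw/; trying suffixes from longest down, /bw/ is the first permitted one, so coda /t/ | onset /bw/.
Syllabification: nwu.twet.bwinl.
Classifying each syllable: /nwu/ (open), /twet/ (closed), /bwinl/ (closed).
Open syllables: 1.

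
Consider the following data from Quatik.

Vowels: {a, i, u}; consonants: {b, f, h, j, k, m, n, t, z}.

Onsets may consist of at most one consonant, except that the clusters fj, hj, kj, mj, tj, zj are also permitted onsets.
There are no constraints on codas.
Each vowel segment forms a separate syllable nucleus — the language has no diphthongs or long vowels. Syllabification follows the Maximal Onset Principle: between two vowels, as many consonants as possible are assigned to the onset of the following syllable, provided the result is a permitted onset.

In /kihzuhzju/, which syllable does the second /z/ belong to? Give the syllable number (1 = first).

The vowels are i, u, u — 3 nuclei, so 3 syllables.
σ1/σ2 boundary: /hz/ splits as /h/ + /z/ (/z/ is the longest suffix that is a licit onset).
σ2/σ3 boundary: cluster /hzj/ — the longest permitted-onset suffix is /zj/; onset = /zj/, preceding coda = /h/.
So the parse is kih.zuh.zju.
The second /z/ is in the onset of syllable 3 (/zju/).

3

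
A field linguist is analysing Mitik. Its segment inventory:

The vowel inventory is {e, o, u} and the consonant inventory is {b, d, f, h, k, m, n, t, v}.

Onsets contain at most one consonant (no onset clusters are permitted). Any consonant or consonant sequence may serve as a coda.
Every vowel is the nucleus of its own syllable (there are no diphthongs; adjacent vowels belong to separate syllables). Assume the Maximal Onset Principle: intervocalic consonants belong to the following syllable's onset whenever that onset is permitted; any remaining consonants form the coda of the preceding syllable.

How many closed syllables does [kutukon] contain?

1

The vowels are u, u, o — 3 nuclei, so 3 syllables.
/u…u/ gap (V1→V2): /t/ is a single consonant, so it becomes the next onset.
/u…o/ gap (V2→V3): /k/ is a single consonant, so it becomes the next onset.
So the parse is ku.tu.kon.
Classifying each syllable: /ku/ (open), /tu/ (open), /kon/ (closed).
Closed syllables: 1.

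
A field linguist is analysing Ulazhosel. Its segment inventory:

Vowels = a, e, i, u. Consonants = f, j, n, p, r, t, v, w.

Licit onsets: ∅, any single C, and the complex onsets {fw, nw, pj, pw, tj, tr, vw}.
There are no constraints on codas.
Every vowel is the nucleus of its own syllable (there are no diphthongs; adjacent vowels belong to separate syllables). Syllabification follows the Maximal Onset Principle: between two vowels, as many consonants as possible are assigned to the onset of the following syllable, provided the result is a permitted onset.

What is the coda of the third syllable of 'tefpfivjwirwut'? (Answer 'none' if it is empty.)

Nuclei (vowels): e, i, i, u → 4 syllables.
Between /e/ (V1) and /i/ (V2): cluster /fpf/ — the longest permitted-onset suffix is /f/; onset = /f/, preceding coda = /fp/.
Between /i/ (V2) and /i/ (V3): /vjw/; trying suffixes from longest down, /w/ is the first permitted one, so coda /vj/ | onset /w/.
Between /i/ (V3) and /u/ (V4): /rw/ — longest licit onset from the right is /w/, leaving /r/ as coda.
So the parse is tefp.fivj.wir.wut.
Syllable 3 is /wir/: onset /w/, nucleus /i/, coda /r/.

r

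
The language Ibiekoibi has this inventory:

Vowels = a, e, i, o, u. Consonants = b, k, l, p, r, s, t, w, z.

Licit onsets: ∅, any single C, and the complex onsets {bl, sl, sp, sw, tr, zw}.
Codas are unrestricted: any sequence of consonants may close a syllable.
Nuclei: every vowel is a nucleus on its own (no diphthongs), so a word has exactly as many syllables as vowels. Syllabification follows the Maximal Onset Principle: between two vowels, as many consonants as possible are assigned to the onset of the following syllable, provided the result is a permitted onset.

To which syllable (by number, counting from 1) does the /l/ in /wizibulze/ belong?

Vowels present: i, i, u, e; each is a nucleus, giving 4 syllables.
V1 /i/ – V2 /i/: /z/ → onset of the next syllable (single consonants are always licit onsets).
V2 /i/ – V3 /u/: /b/ is a single consonant, so it becomes the next onset.
V3 /u/ – V4 /e/: /lz/; trying suffixes from longest down, /z/ is the first permitted one, so coda /l/ | onset /z/.
Result: wi.zi.bul.ze.
The /l/ is in the coda of syllable 3 (/bul/).

3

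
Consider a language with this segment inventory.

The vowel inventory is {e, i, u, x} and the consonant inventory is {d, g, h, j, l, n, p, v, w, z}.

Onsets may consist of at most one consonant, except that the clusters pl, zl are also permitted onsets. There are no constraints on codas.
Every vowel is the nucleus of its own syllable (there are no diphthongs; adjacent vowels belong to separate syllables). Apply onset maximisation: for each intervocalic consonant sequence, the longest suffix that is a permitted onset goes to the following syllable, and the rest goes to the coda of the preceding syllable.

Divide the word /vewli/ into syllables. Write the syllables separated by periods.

Nuclei (vowels): e, i → 2 syllables.
Between /e/ (V1) and /i/ (V2): cluster /wl/ — the longest permitted-onset suffix is /l/; onset = /l/, preceding coda = /w/.

vew.li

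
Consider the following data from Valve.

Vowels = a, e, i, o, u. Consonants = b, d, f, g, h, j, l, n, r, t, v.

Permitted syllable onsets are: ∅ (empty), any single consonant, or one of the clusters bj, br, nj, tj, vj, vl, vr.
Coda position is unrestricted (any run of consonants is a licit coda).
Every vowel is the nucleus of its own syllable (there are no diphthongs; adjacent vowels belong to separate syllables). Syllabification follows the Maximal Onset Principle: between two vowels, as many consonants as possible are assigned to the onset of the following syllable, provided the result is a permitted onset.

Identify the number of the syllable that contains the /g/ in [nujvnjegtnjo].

2

Vowels present: u, e, o; each is a nucleus, giving 3 syllables.
Between /u/ (V1) and /e/ (V2): /jvnj/ — longest licit onset from the right is /nj/, leaving /jv/ as coda.
Between /e/ (V2) and /o/ (V3): /gtnj/ — longest licit onset from the right is /nj/, leaving /gt/ as coda.
Result: nujv.njegt.njo.
The /g/ is in the coda of syllable 2 (/njegt/).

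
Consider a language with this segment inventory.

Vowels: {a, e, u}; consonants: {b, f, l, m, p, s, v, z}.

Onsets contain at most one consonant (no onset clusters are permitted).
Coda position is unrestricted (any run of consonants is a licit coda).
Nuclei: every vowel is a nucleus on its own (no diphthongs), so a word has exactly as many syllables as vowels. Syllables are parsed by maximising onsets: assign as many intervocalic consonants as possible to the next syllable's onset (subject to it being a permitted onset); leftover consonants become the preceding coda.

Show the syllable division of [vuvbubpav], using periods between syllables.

vuv.bub.pav

The vowels are u, u, a — 3 nuclei, so 3 syllables.
Between /u/ (V1) and /u/ (V2): cluster /vb/ — the longest permitted-onset suffix is /b/; onset = /b/, preceding coda = /v/.
Between /u/ (V2) and /a/ (V3): /bp/ — longest licit onset from the right is /p/, leaving /b/ as coda.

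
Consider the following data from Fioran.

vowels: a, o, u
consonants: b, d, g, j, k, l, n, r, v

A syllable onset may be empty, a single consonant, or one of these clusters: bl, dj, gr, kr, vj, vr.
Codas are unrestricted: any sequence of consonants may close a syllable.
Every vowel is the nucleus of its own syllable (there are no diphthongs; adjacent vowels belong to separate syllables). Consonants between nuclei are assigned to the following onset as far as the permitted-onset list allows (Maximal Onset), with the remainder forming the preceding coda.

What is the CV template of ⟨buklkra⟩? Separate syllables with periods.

Nuclei (vowels): u, a → 2 syllables.
Between /u/ (V1) and /a/ (V2): cluster /klkr/ — the longest permitted-onset suffix is /kr/; onset = /kr/, preceding coda = /kl/.
So the parse is bukl.kra.
Mapping each syllable to C/V: /bukl/ → CVCC, /kra/ → CCV.

CVCC.CCV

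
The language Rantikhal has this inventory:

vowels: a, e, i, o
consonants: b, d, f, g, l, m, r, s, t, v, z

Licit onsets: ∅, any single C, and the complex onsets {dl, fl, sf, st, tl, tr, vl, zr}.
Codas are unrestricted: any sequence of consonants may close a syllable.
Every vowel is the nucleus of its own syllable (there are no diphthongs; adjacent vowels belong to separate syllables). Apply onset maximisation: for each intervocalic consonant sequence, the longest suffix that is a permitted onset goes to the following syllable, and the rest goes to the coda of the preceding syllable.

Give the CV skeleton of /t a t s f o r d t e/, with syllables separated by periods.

The vowels are a, o, e — 3 nuclei, so 3 syllables.
V1 /a/ – V2 /o/: /tsf/; trying suffixes from longest down, /sf/ is the first permitted one, so coda /t/ | onset /sf/.
V2 /o/ – V3 /e/: cluster /rdt/ — the longest permitted-onset suffix is /t/; onset = /t/, preceding coda = /rd/.
So the parse is tat.sford.te.
Mapping each syllable to C/V: /tat/ → CVC, /sford/ → CCVCC, /te/ → CV.

CVC.CCVCC.CV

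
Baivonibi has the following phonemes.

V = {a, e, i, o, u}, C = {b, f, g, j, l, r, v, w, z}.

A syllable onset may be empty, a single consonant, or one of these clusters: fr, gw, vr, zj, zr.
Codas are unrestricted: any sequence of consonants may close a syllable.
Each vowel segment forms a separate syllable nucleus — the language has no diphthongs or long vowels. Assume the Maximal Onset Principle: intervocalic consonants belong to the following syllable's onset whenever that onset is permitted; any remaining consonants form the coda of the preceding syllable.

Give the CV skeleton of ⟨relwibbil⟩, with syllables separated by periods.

The vowels are e, i, i — 3 nuclei, so 3 syllables.
σ1/σ2 boundary: /lw/ splits as /l/ + /w/ (/w/ is the longest suffix that is a licit onset).
σ2/σ3 boundary: /bb/ splits as /b/ + /b/ (/b/ is the longest suffix that is a licit onset).
Putting it together: rel.wib.bil.
Mapping each syllable to C/V: /rel/ → CVC, /wib/ → CVC, /bil/ → CVC.

CVC.CVC.CVC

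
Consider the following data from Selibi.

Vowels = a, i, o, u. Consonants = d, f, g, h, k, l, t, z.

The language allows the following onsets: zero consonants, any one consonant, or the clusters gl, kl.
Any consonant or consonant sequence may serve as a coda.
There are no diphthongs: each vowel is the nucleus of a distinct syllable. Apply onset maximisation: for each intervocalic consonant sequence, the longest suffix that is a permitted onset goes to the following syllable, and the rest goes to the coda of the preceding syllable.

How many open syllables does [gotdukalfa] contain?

Nuclei (vowels): o, u, a, a → 4 syllables.
V1 /o/ – V2 /u/: /td/ splits as /t/ + /d/ (/d/ is the longest suffix that is a licit onset).
V2 /u/ – V3 /a/: just /k/ — single C goes to the following onset.
V3 /a/ – V4 /a/: cluster /lf/ — the longest permitted-onset suffix is /f/; onset = /f/, preceding coda = /l/.
Syllabification: got.du.kal.fa.
Classifying each syllable: /got/ (closed), /du/ (open), /kal/ (closed), /fa/ (open).
Open syllables: 2.

2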